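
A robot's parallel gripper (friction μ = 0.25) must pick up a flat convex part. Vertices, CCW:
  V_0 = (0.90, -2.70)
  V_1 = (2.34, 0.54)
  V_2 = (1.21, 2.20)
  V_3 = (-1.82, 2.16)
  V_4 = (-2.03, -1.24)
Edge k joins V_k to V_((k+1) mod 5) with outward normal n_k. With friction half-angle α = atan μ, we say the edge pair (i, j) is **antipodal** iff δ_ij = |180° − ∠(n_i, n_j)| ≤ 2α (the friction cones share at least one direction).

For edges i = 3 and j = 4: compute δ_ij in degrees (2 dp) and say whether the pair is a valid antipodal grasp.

α = atan 0.25 = 14.04°;  2α = 28.07°
edge 3: e_3 = (-0.21, -3.40);  n_3 = (-0.9981, +0.0616)
edge 4: e_4 = (+2.93, -1.46);  n_4 = (-0.4460, -0.8950)
∠(n_3, n_4) = 67.05°
δ = |180° − 67.05°| = 112.95°
112.95° > 2α = 28.07°  →  invalid

δ = 112.95°, invalid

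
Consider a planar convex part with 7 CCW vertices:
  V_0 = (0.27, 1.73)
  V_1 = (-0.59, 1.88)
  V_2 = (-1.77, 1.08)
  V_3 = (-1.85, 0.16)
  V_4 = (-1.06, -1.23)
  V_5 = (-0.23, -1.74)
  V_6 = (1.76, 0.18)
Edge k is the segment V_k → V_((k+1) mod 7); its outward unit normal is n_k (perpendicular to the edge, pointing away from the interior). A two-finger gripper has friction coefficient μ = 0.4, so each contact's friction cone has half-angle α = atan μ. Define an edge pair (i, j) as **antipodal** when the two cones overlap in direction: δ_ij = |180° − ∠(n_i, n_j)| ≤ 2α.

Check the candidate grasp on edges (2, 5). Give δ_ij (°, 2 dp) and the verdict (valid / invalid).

α = atan 0.4 = 21.80°;  2α = 43.60°
edge 2: e_2 = (-0.08, -0.92);  n_2 = (-0.9962, +0.0866)
edge 5: e_5 = (+1.99, +1.92);  n_5 = (+0.6943, -0.7197)
∠(n_2, n_5) = 138.94°
δ = |180° − 138.94°| = 41.06°
41.06° ≤ 2α = 43.60°  →  valid

δ = 41.06°, valid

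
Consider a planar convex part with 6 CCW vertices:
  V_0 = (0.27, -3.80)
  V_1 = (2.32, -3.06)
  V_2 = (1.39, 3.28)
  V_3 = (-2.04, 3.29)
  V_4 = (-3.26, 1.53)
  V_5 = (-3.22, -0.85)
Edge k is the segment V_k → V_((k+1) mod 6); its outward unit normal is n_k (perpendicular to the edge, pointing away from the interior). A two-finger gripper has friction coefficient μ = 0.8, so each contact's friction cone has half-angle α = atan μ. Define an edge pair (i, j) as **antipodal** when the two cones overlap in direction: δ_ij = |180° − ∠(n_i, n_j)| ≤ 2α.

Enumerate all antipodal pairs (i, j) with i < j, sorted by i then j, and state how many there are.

count = 7; pairs: (0,2), (0,3), (0,4), (1,3), (1,4), (1,5), (2,5)

α = atan 0.8 = 38.66°;  2α = 77.32°
n_0 = (+0.3395, -0.9406)
n_1 = (+0.9894, +0.1451)
n_2 = (+0.0029, +1.0000)
n_3 = (-0.8219, +0.5697)
n_4 = (-0.9999, -0.0168)
n_5 = (-0.6455, -0.7637)
  (0,1): δ = 101.50°  ·
  (0,2): δ = 20.02°  ✓
  (0,3): δ = 35.42°  ✓
  (0,4): δ = 71.11°  ✓
  (0,5): δ = 119.94°  ·
  (1,2): δ = 98.51°  ·
  (1,3): δ = 43.07°  ✓
  (1,4): δ = 7.38°  ✓
  (1,5): δ = 41.45°  ✓
  (2,3): δ = 124.56°  ·
  (2,4): δ = 88.87°  ·
  (2,5): δ = 40.04°  ✓
  (3,4): δ = 144.31°  ·
  (3,5): δ = 95.48°  ·
  (4,5): δ = 131.17°  ·
antipodal pairs: 7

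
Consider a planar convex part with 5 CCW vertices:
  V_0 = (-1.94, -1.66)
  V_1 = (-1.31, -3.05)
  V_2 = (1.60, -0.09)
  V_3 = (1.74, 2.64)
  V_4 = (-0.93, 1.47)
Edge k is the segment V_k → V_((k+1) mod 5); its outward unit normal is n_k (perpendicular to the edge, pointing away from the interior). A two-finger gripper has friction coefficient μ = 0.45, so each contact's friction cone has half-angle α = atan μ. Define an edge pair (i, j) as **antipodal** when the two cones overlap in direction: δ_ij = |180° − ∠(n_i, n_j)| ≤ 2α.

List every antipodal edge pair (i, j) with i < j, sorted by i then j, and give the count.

count = 4; pairs: (0,2), (1,3), (1,4), (2,4)

α = atan 0.45 = 24.23°;  2α = 48.46°
n_0 = (-0.9108, -0.4128)
n_1 = (+0.7131, -0.7011)
n_2 = (+0.9987, -0.0512)
n_3 = (-0.4014, +0.9159)
n_4 = (-0.9517, +0.3071)
  (0,1): δ = 68.89°  ·
  (0,2): δ = 27.32°  ✓
  (0,3): δ = 89.28°  ·
  (0,4): δ = 137.73°  ·
  (1,2): δ = 138.42°  ·
  (1,3): δ = 21.82°  ✓
  (1,4): δ = 26.63°  ✓
  (2,3): δ = 63.40°  ·
  (2,4): δ = 14.95°  ✓
  (3,4): δ = 131.55°  ·
antipodal pairs: 4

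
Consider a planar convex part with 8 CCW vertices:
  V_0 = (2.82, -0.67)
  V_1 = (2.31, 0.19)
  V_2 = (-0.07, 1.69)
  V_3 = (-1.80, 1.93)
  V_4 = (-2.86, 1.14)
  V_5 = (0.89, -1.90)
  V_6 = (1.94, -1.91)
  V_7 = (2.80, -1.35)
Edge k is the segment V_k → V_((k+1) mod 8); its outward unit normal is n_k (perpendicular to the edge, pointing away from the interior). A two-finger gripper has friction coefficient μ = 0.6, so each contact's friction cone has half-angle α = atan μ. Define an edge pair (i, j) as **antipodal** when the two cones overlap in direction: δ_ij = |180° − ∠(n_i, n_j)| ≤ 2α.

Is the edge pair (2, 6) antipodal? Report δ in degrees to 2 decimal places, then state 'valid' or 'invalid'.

α = atan 0.6 = 30.96°;  2α = 61.93°
edge 2: e_2 = (-1.73, +0.24);  n_2 = (+0.1374, +0.9905)
edge 6: e_6 = (+0.86, +0.56);  n_6 = (+0.5457, -0.8380)
∠(n_2, n_6) = 139.03°
δ = |180° − 139.03°| = 40.97°
40.97° ≤ 2α = 61.93°  →  valid

δ = 40.97°, valid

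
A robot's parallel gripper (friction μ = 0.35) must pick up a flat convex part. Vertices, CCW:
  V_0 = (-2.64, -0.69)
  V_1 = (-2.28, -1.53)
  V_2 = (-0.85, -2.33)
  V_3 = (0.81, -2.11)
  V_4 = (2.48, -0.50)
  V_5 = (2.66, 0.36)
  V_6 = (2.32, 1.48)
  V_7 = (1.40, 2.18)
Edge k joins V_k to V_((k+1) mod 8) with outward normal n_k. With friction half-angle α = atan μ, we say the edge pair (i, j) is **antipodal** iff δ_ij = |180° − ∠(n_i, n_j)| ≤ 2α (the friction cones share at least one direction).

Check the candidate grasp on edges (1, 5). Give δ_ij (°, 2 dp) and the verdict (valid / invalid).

α = atan 0.35 = 19.29°;  2α = 38.58°
edge 1: e_1 = (+1.43, -0.80);  n_1 = (-0.4882, -0.8727)
edge 5: e_5 = (-0.34, +1.12);  n_5 = (+0.9569, +0.2905)
∠(n_1, n_5) = 136.11°
δ = |180° − 136.11°| = 43.89°
43.89° > 2α = 38.58°  →  invalid

δ = 43.89°, invalid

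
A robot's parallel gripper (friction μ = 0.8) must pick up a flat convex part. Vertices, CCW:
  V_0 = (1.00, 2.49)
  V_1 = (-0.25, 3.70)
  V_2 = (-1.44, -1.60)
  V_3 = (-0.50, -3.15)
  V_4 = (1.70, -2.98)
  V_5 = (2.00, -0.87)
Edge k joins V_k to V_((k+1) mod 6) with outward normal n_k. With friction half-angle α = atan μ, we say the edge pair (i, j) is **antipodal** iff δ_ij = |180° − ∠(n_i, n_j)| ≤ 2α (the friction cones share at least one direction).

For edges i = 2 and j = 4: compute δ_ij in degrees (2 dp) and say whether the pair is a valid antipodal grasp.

δ = 39.33°, valid

α = atan 0.8 = 38.66°;  2α = 77.32°
edge 2: e_2 = (+0.94, -1.55);  n_2 = (-0.8550, -0.5185)
edge 4: e_4 = (+0.30, +2.11);  n_4 = (+0.9900, -0.1408)
∠(n_2, n_4) = 140.67°
δ = |180° − 140.67°| = 39.33°
39.33° ≤ 2α = 77.32°  →  valid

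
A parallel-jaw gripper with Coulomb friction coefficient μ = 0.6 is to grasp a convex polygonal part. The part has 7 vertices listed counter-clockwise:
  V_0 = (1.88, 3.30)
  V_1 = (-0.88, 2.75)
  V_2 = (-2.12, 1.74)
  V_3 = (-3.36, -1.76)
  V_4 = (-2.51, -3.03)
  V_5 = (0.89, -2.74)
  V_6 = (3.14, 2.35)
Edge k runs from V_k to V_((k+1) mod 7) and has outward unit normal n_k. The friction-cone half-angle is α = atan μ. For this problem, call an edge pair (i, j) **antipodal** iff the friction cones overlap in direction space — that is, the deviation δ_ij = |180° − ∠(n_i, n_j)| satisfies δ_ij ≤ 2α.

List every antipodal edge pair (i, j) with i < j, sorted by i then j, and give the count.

α = atan 0.6 = 30.96°;  2α = 61.93°
n_0 = (-0.1954, +0.9807)
n_1 = (-0.6315, +0.7753)
n_2 = (-0.9426, +0.3339)
n_3 = (-0.8310, -0.5562)
n_4 = (+0.0850, -0.9964)
n_5 = (+0.9146, -0.4043)
n_6 = (+0.6020, +0.7985)
  (0,1): δ = 152.11°  ·
  (0,2): δ = 120.78°  ·
  (0,3): δ = 67.48°  ·
  (0,4): δ = 6.39°  ✓
  (0,5): δ = 54.88°  ✓
  (0,6): δ = 131.71°  ·
  (1,2): δ = 148.67°  ·
  (1,3): δ = 95.37°  ·
  (1,4): δ = 34.29°  ✓
  (1,5): δ = 26.99°  ✓
  (1,6): δ = 103.82°  ·
  (2,3): δ = 126.70°  ·
  (2,4): δ = 65.62°  ·
  (2,5): δ = 4.34°  ✓
  (2,6): δ = 72.49°  ·
  (3,4): δ = 118.92°  ·
  (3,5): δ = 57.64°  ✓
  (3,6): δ = 19.19°  ✓
  (4,5): δ = 118.72°  ·
  (4,6): δ = 41.89°  ✓
  (5,6): δ = 103.17°  ·
antipodal pairs: 8

count = 8; pairs: (0,4), (0,5), (1,4), (1,5), (2,5), (3,5), (3,6), (4,6)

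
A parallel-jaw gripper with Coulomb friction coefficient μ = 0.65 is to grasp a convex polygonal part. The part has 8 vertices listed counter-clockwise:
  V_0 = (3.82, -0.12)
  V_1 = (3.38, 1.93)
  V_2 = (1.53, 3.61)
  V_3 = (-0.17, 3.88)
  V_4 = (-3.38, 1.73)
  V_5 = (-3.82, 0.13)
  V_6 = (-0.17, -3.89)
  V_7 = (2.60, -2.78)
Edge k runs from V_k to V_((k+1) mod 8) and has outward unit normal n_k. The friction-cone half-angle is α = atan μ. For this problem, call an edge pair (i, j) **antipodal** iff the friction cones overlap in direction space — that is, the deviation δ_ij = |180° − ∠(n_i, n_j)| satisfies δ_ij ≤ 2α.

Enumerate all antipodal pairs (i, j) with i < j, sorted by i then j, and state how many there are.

count = 11; pairs: (0,4), (0,5), (1,4), (1,5), (1,6), (2,5), (2,6), (3,6), (3,7), (4,6), (4,7)

α = atan 0.65 = 33.02°;  2α = 66.05°
n_0 = (+0.9777, +0.2099)
n_1 = (+0.6723, +0.7403)
n_2 = (+0.1569, +0.9876)
n_3 = (-0.5565, +0.8309)
n_4 = (-0.9642, +0.2652)
n_5 = (-0.7404, -0.6722)
n_6 = (+0.3720, -0.9282)
n_7 = (+0.9090, -0.4169)
  (0,1): δ = 144.36°  ·
  (0,2): δ = 111.14°  ·
  (0,3): δ = 68.30°  ·
  (0,4): δ = 27.49°  ✓
  (0,5): δ = 30.12°  ✓
  (0,6): δ = 99.72°  ·
  (0,7): δ = 143.25°  ·
  (1,2): δ = 146.78°  ·
  (1,3): δ = 103.94°  ·
  (1,4): δ = 63.13°  ✓
  (1,5): δ = 5.52°  ✓
  (1,6): δ = 64.08°  ✓
  (1,7): δ = 107.60°  ·
  (2,3): δ = 137.16°  ·
  (2,4): δ = 96.35°  ·
  (2,5): δ = 38.74°  ✓
  (2,6): δ = 30.86°  ✓
  (2,7): δ = 74.39°  ·
  (3,4): δ = 139.19°  ·
  (3,5): δ = 81.58°  ·
  (3,6): δ = 11.98°  ✓
  (3,7): δ = 31.55°  ✓
  (4,5): δ = 122.39°  ·
  (4,6): δ = 52.79°  ✓
  (4,7): δ = 9.26°  ✓
  (5,6): δ = 110.40°  ·
  (5,7): δ = 66.88°  ·
  (6,7): δ = 136.48°  ·
antipodal pairs: 11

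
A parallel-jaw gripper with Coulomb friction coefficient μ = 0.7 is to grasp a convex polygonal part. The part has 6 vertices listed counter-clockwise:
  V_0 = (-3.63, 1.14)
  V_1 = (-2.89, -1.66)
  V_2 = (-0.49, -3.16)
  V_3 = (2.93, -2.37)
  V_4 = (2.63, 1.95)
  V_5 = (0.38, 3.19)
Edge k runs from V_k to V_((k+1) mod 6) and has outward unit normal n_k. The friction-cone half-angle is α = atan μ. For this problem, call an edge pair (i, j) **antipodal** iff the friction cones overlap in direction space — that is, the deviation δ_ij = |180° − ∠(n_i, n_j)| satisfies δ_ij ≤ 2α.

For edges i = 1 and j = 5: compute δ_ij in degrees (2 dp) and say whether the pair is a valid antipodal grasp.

α = atan 0.7 = 34.99°;  2α = 69.98°
edge 1: e_1 = (+2.40, -1.50);  n_1 = (-0.5300, -0.8480)
edge 5: e_5 = (-4.01, -2.05);  n_5 = (-0.4552, +0.8904)
∠(n_1, n_5) = 120.92°
δ = |180° − 120.92°| = 59.08°
59.08° ≤ 2α = 69.98°  →  valid

δ = 59.08°, valid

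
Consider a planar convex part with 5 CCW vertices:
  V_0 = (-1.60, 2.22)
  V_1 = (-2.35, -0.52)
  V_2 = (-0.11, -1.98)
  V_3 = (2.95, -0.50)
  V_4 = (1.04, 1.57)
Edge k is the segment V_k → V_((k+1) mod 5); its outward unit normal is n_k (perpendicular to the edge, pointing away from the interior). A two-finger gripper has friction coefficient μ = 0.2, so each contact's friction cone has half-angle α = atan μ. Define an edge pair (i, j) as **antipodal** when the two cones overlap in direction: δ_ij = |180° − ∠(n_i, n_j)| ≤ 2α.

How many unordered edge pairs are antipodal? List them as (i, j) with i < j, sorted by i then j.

count = 2; pairs: (1,3), (1,4)

α = atan 0.2 = 11.31°;  2α = 22.62°
n_0 = (-0.9645, +0.2640)
n_1 = (-0.5460, -0.8378)
n_2 = (+0.4354, -0.9002)
n_3 = (+0.7349, +0.6781)
n_4 = (+0.2391, +0.9710)
  (0,1): δ = 107.79°  ·
  (0,2): δ = 48.88°  ·
  (0,3): δ = 58.01°  ·
  (0,4): δ = 91.48°  ·
  (1,2): δ = 121.09°  ·
  (1,3): δ = 14.21°  ✓
  (1,4): δ = 19.26°  ✓
  (2,3): δ = 73.11°  ·
  (2,4): δ = 39.64°  ·
  (3,4): δ = 146.53°  ·
antipodal pairs: 2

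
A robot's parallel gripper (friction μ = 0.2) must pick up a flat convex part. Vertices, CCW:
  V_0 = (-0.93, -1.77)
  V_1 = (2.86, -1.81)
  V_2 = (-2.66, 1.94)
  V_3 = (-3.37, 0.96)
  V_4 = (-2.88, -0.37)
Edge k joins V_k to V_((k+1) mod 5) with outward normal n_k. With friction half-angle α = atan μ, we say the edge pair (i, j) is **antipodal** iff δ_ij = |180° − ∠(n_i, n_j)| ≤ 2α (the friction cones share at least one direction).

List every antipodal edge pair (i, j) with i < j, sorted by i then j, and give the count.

count = 1; pairs: (1,4)

α = atan 0.2 = 11.31°;  2α = 22.62°
n_0 = (-0.0106, -0.9999)
n_1 = (+0.5619, +0.8272)
n_2 = (-0.8098, +0.5867)
n_3 = (-0.9383, -0.3457)
n_4 = (-0.5832, -0.8123)
  (0,1): δ = 33.59°  ·
  (0,2): δ = 54.68°  ·
  (0,3): δ = 110.83°  ·
  (0,4): δ = 144.93°  ·
  (1,2): δ = 91.73°  ·
  (1,3): δ = 35.58°  ·
  (1,4): δ = 1.49°  ✓
  (2,3): δ = 123.85°  ·
  (2,4): δ = 89.75°  ·
  (3,4): δ = 145.90°  ·
antipodal pairs: 1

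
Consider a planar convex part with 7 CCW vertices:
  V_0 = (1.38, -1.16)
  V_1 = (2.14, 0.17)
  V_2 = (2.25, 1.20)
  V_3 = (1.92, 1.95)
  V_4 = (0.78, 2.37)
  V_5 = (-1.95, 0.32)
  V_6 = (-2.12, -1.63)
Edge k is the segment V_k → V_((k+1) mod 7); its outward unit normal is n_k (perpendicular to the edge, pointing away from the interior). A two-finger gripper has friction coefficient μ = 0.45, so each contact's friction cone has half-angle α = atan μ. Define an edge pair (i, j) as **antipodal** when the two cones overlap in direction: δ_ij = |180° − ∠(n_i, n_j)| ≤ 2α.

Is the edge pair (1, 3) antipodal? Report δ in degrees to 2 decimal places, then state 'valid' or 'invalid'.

α = atan 0.45 = 24.23°;  2α = 48.46°
edge 1: e_1 = (+0.11, +1.03);  n_1 = (+0.9943, -0.1062)
edge 3: e_3 = (-1.14, +0.42);  n_3 = (+0.3457, +0.9383)
∠(n_1, n_3) = 75.87°
δ = |180° − 75.87°| = 104.13°
104.13° > 2α = 48.46°  →  invalid

δ = 104.13°, invalid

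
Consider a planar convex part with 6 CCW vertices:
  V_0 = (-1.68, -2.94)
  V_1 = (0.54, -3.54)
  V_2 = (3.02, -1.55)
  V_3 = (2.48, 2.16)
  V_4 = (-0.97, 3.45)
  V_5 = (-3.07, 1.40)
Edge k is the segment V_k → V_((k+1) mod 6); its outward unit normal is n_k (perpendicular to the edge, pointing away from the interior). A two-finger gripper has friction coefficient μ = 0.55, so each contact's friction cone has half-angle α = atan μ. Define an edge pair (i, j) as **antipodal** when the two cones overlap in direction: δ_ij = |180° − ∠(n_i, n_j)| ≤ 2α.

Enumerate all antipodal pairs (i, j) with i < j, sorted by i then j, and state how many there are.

count = 5; pairs: (0,3), (1,4), (2,4), (2,5), (3,5)

α = atan 0.55 = 28.81°;  2α = 57.62°
n_0 = (-0.2609, -0.9654)
n_1 = (+0.6258, -0.7799)
n_2 = (+0.9896, +0.1440)
n_3 = (+0.3502, +0.9367)
n_4 = (-0.6985, +0.7156)
n_5 = (-0.9523, -0.3050)
  (0,1): δ = 126.13°  ·
  (0,2): δ = 66.59°  ·
  (0,3): δ = 5.38°  ✓
  (0,4): δ = 59.43°  ·
  (0,5): δ = 122.88°  ·
  (1,2): δ = 120.46°  ·
  (1,3): δ = 59.25°  ·
  (1,4): δ = 5.57°  ✓
  (1,5): δ = 69.01°  ·
  (2,3): δ = 118.78°  ·
  (2,4): δ = 53.97°  ✓
  (2,5): δ = 9.48°  ✓
  (3,4): δ = 115.19°  ·
  (3,5): δ = 51.74°  ✓
  (4,5): δ = 116.55°  ·
antipodal pairs: 5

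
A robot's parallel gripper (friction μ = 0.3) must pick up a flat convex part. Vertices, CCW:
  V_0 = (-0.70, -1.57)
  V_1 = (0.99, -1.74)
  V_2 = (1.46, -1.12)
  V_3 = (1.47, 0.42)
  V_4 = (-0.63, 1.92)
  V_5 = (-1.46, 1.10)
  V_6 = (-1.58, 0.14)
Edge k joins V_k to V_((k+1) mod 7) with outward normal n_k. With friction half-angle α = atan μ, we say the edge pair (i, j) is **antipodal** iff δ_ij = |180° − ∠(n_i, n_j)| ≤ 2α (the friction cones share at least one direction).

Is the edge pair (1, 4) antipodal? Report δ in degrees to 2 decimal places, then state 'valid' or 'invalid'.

δ = 8.18°, valid

α = atan 0.3 = 16.70°;  2α = 33.40°
edge 1: e_1 = (+0.47, +0.62);  n_1 = (+0.7969, -0.6041)
edge 4: e_4 = (-0.83, -0.82);  n_4 = (-0.7028, +0.7114)
∠(n_1, n_4) = 171.82°
δ = |180° − 171.82°| = 8.18°
8.18° ≤ 2α = 33.40°  →  valid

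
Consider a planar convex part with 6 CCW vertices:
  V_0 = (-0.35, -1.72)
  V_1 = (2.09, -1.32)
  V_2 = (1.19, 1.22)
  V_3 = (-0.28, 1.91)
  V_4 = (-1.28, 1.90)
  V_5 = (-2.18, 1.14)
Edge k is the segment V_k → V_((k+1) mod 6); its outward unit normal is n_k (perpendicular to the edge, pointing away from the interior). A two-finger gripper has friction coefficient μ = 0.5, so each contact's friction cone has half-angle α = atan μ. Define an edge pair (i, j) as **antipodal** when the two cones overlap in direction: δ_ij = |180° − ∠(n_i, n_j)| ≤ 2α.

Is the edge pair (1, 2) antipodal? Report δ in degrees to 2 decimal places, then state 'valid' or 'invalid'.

δ = 134.66°, invalid

α = atan 0.5 = 26.57°;  2α = 53.13°
edge 1: e_1 = (-0.90, +2.54);  n_1 = (+0.9426, +0.3340)
edge 2: e_2 = (-1.47, +0.69);  n_2 = (+0.4249, +0.9052)
∠(n_1, n_2) = 45.34°
δ = |180° − 45.34°| = 134.66°
134.66° > 2α = 53.13°  →  invalid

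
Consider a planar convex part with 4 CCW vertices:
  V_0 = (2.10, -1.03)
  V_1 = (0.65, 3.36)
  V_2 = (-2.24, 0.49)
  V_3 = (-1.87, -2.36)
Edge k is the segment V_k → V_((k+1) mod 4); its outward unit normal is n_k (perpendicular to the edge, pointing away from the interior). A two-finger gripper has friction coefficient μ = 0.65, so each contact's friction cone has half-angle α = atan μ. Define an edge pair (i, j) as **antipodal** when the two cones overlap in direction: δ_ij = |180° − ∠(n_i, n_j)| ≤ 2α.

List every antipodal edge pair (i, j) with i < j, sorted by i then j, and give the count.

α = atan 0.65 = 33.02°;  2α = 66.05°
n_0 = (+0.9495, +0.3136)
n_1 = (-0.7046, +0.7096)
n_2 = (-0.9917, -0.1287)
n_3 = (+0.3177, -0.9482)
  (0,1): δ = 63.48°  ✓
  (0,2): δ = 10.88°  ✓
  (0,3): δ = 90.24°  ·
  (1,2): δ = 127.40°  ·
  (1,3): δ = 26.28°  ✓
  (2,3): δ = 78.88°  ·
antipodal pairs: 3

count = 3; pairs: (0,1), (0,2), (1,3)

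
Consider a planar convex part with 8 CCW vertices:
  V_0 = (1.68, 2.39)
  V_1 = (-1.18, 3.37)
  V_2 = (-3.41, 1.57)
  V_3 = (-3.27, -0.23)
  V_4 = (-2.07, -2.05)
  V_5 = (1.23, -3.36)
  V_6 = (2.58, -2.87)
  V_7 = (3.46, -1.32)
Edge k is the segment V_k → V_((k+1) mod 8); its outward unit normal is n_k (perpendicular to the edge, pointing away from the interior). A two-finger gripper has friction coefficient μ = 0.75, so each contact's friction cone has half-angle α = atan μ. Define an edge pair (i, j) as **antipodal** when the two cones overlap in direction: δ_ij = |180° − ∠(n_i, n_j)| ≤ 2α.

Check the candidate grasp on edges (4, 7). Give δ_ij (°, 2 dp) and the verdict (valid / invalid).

α = atan 0.75 = 36.87°;  2α = 73.74°
edge 4: e_4 = (+3.30, -1.31);  n_4 = (-0.3690, -0.9294)
edge 7: e_7 = (-1.78, +3.71);  n_7 = (+0.9016, +0.4326)
∠(n_4, n_7) = 137.28°
δ = |180° − 137.28°| = 42.72°
42.72° ≤ 2α = 73.74°  →  valid

δ = 42.72°, valid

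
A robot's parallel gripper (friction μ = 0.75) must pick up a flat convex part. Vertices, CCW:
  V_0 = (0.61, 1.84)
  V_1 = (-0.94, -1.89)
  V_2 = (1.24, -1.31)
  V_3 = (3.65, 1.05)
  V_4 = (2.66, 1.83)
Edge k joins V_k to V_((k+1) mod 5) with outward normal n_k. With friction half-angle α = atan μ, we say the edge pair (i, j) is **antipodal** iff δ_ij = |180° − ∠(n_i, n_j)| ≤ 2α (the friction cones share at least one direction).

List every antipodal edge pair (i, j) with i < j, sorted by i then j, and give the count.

count = 5; pairs: (0,1), (0,2), (1,3), (1,4), (2,4)

α = atan 0.75 = 36.87°;  2α = 73.74°
n_0 = (-0.9234, +0.3837)
n_1 = (+0.2571, -0.9664)
n_2 = (+0.6997, -0.7145)
n_3 = (+0.6189, +0.7855)
n_4 = (+0.0049, +1.0000)
  (0,1): δ = 52.54°  ✓
  (0,2): δ = 23.04°  ✓
  (0,3): δ = 74.33°  ·
  (0,4): δ = 112.29°  ·
  (1,2): δ = 150.50°  ·
  (1,3): δ = 53.13°  ✓
  (1,4): δ = 15.18°  ✓
  (2,3): δ = 82.63°  ·
  (2,4): δ = 44.68°  ✓
  (3,4): δ = 142.05°  ·
antipodal pairs: 5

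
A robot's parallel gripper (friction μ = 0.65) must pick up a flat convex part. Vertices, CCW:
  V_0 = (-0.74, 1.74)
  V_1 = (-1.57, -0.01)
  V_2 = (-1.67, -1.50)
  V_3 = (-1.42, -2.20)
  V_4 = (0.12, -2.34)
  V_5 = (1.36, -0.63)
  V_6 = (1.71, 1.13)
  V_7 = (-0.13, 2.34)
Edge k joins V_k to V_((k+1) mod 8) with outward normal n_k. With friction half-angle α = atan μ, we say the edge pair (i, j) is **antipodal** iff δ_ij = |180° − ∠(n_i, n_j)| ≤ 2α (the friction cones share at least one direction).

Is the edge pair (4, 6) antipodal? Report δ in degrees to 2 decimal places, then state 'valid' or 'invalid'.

δ = 87.38°, invalid

α = atan 0.65 = 33.02°;  2α = 66.05°
edge 4: e_4 = (+1.24, +1.71);  n_4 = (+0.8096, -0.5870)
edge 6: e_6 = (-1.84, +1.21);  n_6 = (+0.5494, +0.8355)
∠(n_4, n_6) = 92.62°
δ = |180° − 92.62°| = 87.38°
87.38° > 2α = 66.05°  →  invalid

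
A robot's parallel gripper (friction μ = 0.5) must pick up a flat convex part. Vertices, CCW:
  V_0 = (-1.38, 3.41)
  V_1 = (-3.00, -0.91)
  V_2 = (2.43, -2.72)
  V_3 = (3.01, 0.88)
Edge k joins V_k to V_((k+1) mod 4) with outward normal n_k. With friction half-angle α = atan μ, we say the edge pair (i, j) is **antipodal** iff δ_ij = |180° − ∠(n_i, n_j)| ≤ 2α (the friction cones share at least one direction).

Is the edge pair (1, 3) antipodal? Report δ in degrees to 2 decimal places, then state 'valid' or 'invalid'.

δ = 11.52°, valid

α = atan 0.5 = 26.57°;  2α = 53.13°
edge 1: e_1 = (+5.43, -1.81);  n_1 = (-0.3162, -0.9487)
edge 3: e_3 = (-4.39, +2.53);  n_3 = (+0.4993, +0.8664)
∠(n_1, n_3) = 168.48°
δ = |180° − 168.48°| = 11.52°
11.52° ≤ 2α = 53.13°  →  valid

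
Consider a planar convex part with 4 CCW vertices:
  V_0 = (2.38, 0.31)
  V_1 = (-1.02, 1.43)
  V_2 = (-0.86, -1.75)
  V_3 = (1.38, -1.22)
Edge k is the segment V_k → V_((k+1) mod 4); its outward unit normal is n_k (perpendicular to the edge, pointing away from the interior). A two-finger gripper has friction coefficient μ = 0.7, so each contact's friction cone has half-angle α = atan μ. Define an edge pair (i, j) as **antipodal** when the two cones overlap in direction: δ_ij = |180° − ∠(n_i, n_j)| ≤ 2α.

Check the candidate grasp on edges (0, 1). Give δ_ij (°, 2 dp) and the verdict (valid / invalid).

δ = 68.89°, valid

α = atan 0.7 = 34.99°;  2α = 69.98°
edge 0: e_0 = (-3.40, +1.12);  n_0 = (+0.3129, +0.9498)
edge 1: e_1 = (+0.16, -3.18);  n_1 = (-0.9987, -0.0503)
∠(n_0, n_1) = 111.11°
δ = |180° − 111.11°| = 68.89°
68.89° ≤ 2α = 69.98°  →  valid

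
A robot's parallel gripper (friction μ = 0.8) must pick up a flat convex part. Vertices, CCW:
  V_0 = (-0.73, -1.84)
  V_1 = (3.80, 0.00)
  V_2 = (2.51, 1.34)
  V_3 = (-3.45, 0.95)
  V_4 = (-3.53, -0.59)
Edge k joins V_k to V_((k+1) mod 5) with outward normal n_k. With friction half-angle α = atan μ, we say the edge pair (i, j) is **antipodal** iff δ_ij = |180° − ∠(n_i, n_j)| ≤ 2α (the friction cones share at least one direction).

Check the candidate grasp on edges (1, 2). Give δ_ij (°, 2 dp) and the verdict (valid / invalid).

α = atan 0.8 = 38.66°;  2α = 77.32°
edge 1: e_1 = (-1.29, +1.34);  n_1 = (+0.7204, +0.6935)
edge 2: e_2 = (-5.96, -0.39);  n_2 = (-0.0653, +0.9979)
∠(n_1, n_2) = 49.83°
δ = |180° − 49.83°| = 130.17°
130.17° > 2α = 77.32°  →  invalid

δ = 130.17°, invalid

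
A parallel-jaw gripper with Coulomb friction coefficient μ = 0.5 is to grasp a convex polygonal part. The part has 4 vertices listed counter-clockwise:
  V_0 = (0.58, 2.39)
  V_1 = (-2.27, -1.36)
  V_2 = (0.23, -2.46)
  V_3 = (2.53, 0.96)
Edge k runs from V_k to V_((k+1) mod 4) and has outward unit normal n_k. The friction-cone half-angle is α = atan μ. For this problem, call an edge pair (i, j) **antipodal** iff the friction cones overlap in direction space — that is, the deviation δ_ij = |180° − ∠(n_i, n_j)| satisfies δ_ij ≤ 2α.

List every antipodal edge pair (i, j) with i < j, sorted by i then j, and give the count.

α = atan 0.5 = 26.57°;  2α = 53.13°
n_0 = (-0.7962, +0.6051)
n_1 = (-0.4027, -0.9153)
n_2 = (+0.8298, -0.5581)
n_3 = (+0.5914, +0.8064)
  (0,1): δ = 76.51°  ·
  (0,2): δ = 3.31°  ✓
  (0,3): δ = 90.98°  ·
  (1,2): δ = 100.17°  ·
  (1,3): δ = 12.50°  ✓
  (2,3): δ = 92.33°  ·
antipodal pairs: 2

count = 2; pairs: (0,2), (1,3)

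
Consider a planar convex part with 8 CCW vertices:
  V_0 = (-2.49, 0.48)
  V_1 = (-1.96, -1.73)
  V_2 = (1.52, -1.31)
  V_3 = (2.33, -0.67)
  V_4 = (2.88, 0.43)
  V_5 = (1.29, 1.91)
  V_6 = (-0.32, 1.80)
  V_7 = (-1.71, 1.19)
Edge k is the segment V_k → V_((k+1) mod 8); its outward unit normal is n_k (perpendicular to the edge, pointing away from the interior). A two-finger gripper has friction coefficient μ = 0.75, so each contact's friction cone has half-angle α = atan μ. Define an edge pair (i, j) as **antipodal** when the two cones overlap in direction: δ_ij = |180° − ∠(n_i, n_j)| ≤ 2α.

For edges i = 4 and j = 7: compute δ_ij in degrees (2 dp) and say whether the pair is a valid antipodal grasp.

α = atan 0.75 = 36.87°;  2α = 73.74°
edge 4: e_4 = (-1.59, +1.48);  n_4 = (+0.6813, +0.7320)
edge 7: e_7 = (-0.78, -0.71);  n_7 = (-0.6731, +0.7395)
∠(n_4, n_7) = 85.26°
δ = |180° − 85.26°| = 94.74°
94.74° > 2α = 73.74°  →  invalid

δ = 94.74°, invalid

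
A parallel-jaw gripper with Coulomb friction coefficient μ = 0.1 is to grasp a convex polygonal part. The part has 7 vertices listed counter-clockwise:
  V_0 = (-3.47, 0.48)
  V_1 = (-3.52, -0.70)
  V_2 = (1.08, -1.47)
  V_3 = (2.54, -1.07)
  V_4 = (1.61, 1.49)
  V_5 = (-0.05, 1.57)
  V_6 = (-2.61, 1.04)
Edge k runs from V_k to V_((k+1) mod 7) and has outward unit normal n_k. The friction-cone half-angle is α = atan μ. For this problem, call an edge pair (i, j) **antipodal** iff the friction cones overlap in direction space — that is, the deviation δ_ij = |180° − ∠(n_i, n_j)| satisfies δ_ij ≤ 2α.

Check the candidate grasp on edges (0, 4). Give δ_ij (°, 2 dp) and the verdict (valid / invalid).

α = atan 0.1 = 5.71°;  2α = 11.42°
edge 0: e_0 = (-0.05, -1.18);  n_0 = (-0.9991, +0.0423)
edge 4: e_4 = (-1.66, +0.08);  n_4 = (+0.0481, +0.9988)
∠(n_0, n_4) = 90.33°
δ = |180° − 90.33°| = 89.67°
89.67° > 2α = 11.42°  →  invalid

δ = 89.67°, invalid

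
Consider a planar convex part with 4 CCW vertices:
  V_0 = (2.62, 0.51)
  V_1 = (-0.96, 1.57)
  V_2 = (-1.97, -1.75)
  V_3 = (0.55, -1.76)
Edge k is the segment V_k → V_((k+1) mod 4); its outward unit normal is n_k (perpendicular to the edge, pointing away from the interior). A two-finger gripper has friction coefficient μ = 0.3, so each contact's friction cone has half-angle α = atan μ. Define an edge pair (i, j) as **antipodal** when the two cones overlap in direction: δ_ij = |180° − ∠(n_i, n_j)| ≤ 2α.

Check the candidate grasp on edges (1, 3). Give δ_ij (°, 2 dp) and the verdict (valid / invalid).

α = atan 0.3 = 16.70°;  2α = 33.40°
edge 1: e_1 = (-1.01, -3.32);  n_1 = (-0.9567, +0.2910)
edge 3: e_3 = (+2.07, +2.27);  n_3 = (+0.7389, -0.6738)
∠(n_1, n_3) = 154.56°
δ = |180° − 154.56°| = 25.44°
25.44° ≤ 2α = 33.40°  →  valid

δ = 25.44°, valid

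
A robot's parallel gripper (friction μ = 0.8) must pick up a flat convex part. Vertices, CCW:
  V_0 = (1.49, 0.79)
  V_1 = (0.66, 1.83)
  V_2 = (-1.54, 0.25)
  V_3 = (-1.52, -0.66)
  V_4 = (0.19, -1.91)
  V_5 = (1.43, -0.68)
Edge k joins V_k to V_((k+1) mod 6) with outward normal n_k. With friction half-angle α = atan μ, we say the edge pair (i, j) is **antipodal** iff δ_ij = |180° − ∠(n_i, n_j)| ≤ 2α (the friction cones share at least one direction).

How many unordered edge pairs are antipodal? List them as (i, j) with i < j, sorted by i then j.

α = atan 0.8 = 38.66°;  2α = 77.32°
n_0 = (+0.7816, +0.6238)
n_1 = (-0.5833, +0.8122)
n_2 = (-0.9998, -0.0220)
n_3 = (-0.5901, -0.8073)
n_4 = (+0.7042, -0.7100)
n_5 = (+0.9992, -0.0408)
  (0,1): δ = 92.91°  ·
  (0,2): δ = 37.33°  ✓
  (0,3): δ = 15.24°  ✓
  (0,4): δ = 96.18°  ·
  (0,5): δ = 139.07°  ·
  (1,2): δ = 124.43°  ·
  (1,3): δ = 71.85°  ✓
  (1,4): δ = 9.08°  ✓
  (1,5): δ = 51.98°  ✓
  (2,3): δ = 127.43°  ·
  (2,4): δ = 46.49°  ✓
  (2,5): δ = 3.60°  ✓
  (3,4): δ = 99.07°  ·
  (3,5): δ = 56.17°  ✓
  (4,5): δ = 137.11°  ·
antipodal pairs: 8

count = 8; pairs: (0,2), (0,3), (1,3), (1,4), (1,5), (2,4), (2,5), (3,5)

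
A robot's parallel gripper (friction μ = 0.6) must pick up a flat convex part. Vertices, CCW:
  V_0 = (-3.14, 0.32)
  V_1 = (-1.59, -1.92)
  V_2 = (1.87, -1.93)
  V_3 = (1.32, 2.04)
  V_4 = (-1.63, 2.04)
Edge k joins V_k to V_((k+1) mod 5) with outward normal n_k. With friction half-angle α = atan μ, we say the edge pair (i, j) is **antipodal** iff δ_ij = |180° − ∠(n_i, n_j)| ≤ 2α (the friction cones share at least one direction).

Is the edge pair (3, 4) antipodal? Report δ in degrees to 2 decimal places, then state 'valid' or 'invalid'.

δ = 131.28°, invalid

α = atan 0.6 = 30.96°;  2α = 61.93°
edge 3: e_3 = (-2.95, +0.00);  n_3 = (+0.0000, +1.0000)
edge 4: e_4 = (-1.51, -1.72);  n_4 = (-0.7515, +0.6597)
∠(n_3, n_4) = 48.72°
δ = |180° − 48.72°| = 131.28°
131.28° > 2α = 61.93°  →  invalid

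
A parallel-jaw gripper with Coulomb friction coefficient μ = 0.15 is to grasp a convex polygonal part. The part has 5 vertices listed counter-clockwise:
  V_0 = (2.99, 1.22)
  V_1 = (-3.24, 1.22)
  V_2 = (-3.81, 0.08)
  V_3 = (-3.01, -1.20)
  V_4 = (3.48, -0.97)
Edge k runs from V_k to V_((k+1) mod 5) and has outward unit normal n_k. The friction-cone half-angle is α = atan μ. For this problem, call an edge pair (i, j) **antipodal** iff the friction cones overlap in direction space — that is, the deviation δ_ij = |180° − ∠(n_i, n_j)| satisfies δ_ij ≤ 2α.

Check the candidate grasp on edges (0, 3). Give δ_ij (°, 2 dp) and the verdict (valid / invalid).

δ = 2.03°, valid

α = atan 0.15 = 8.53°;  2α = 17.06°
edge 0: e_0 = (-6.23, +0.00);  n_0 = (+0.0000, +1.0000)
edge 3: e_3 = (+6.49, +0.23);  n_3 = (+0.0354, -0.9994)
∠(n_0, n_3) = 177.97°
δ = |180° − 177.97°| = 2.03°
2.03° ≤ 2α = 17.06°  →  valid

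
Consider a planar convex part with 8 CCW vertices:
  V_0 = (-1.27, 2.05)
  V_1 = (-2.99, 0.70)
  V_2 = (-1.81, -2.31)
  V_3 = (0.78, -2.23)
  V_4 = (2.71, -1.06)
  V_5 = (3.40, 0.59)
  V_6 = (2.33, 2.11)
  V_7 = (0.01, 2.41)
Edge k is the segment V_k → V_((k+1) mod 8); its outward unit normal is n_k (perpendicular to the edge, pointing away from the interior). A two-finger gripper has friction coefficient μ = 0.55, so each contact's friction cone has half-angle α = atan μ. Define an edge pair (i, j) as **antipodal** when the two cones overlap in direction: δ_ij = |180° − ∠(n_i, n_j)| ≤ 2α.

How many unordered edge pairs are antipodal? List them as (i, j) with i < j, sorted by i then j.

count = 11; pairs: (0,2), (0,3), (0,4), (1,4), (1,5), (2,5), (2,6), (2,7), (3,6), (3,7), (4,7)

α = atan 0.55 = 28.81°;  2α = 57.62°
n_0 = (-0.6174, +0.7866)
n_1 = (-0.9310, -0.3650)
n_2 = (+0.0309, -0.9995)
n_3 = (+0.5184, -0.8551)
n_4 = (+0.9226, -0.3858)
n_5 = (+0.8177, +0.5756)
n_6 = (+0.1282, +0.9917)
n_7 = (-0.2707, +0.9627)
  (0,1): δ = 106.72°  ·
  (0,2): δ = 36.36°  ✓
  (0,3): δ = 6.90°  ✓
  (0,4): δ = 29.18°  ✓
  (0,5): δ = 87.02°  ·
  (0,6): δ = 134.50°  ·
  (0,7): δ = 157.58°  ·
  (1,2): δ = 109.64°  ·
  (1,3): δ = 80.18°  ·
  (1,4): δ = 44.10°  ✓
  (1,5): δ = 13.74°  ✓
  (1,6): δ = 61.23°  ·
  (1,7): δ = 84.30°  ·
  (2,3): δ = 150.54°  ·
  (2,4): δ = 114.46°  ·
  (2,5): δ = 56.63°  ✓
  (2,6): δ = 9.14°  ✓
  (2,7): δ = 13.94°  ✓
  (3,4): δ = 143.92°  ·
  (3,5): δ = 86.08°  ·
  (3,6): δ = 38.59°  ✓
  (3,7): δ = 15.52°  ✓
  (4,5): δ = 122.16°  ·
  (4,6): δ = 74.67°  ·
  (4,7): δ = 51.60°  ✓
  (5,6): δ = 132.51°  ·
  (5,7): δ = 109.43°  ·
  (6,7): δ = 156.92°  ·
antipodal pairs: 11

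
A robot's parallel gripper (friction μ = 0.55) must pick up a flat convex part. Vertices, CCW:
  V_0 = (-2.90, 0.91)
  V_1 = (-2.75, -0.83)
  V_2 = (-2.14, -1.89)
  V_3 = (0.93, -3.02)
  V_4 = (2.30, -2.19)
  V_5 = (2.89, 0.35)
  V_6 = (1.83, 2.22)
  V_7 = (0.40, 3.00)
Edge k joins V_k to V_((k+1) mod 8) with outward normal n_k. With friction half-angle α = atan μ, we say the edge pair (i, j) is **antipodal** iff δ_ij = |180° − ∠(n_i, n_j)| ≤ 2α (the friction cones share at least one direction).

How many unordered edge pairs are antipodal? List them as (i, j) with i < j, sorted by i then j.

count = 11; pairs: (0,4), (0,5), (0,6), (1,4), (1,5), (1,6), (2,5), (2,6), (2,7), (3,7), (4,7)

α = atan 0.55 = 28.81°;  2α = 57.62°
n_0 = (-0.9963, -0.0859)
n_1 = (-0.8667, -0.4988)
n_2 = (-0.3454, -0.9384)
n_3 = (+0.5182, -0.8553)
n_4 = (+0.9741, -0.2263)
n_5 = (+0.8700, +0.4931)
n_6 = (+0.4789, +0.8779)
n_7 = (-0.5351, +0.8448)
  (0,1): δ = 155.01°  ·
  (0,2): δ = 115.13°  ·
  (0,3): δ = 63.72°  ·
  (0,4): δ = 18.00°  ✓
  (0,5): δ = 24.62°  ✓
  (0,6): δ = 56.46°  ✓
  (0,7): δ = 117.42°  ·
  (1,2): δ = 140.13°  ·
  (1,3): δ = 88.71°  ·
  (1,4): δ = 43.00°  ✓
  (1,5): δ = 0.37°  ✓
  (1,6): δ = 31.47°  ✓
  (1,7): δ = 92.43°  ·
  (2,3): δ = 128.58°  ·
  (2,4): δ = 82.87°  ·
  (2,5): δ = 40.25°  ✓
  (2,6): δ = 8.40°  ✓
  (2,7): δ = 52.56°  ✓
  (3,4): δ = 134.29°  ·
  (3,5): δ = 91.66°  ·
  (3,6): δ = 59.82°  ·
  (3,7): δ = 1.14°  ✓
  (4,5): δ = 137.38°  ·
  (4,6): δ = 105.53°  ·
  (4,7): δ = 44.58°  ✓
  (5,6): δ = 148.16°  ·
  (5,7): δ = 87.20°  ·
  (6,7): δ = 119.04°  ·
antipodal pairs: 11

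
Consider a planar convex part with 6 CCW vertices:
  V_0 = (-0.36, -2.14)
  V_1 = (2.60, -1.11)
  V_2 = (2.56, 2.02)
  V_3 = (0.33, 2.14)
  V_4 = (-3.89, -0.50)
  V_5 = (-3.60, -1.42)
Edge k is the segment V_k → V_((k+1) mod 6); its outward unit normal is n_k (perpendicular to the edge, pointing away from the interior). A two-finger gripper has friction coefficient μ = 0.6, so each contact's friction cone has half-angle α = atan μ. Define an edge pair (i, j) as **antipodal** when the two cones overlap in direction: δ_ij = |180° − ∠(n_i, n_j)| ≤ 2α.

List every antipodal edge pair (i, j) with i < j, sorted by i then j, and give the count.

count = 6; pairs: (0,2), (0,3), (1,3), (1,4), (2,5), (3,5)

α = atan 0.6 = 30.96°;  2α = 61.93°
n_0 = (+0.3286, -0.9445)
n_1 = (+0.9999, +0.0128)
n_2 = (+0.0537, +0.9986)
n_3 = (-0.5304, +0.8478)
n_4 = (-0.9537, -0.3006)
n_5 = (-0.2169, -0.9762)
  (0,1): δ = 108.45°  ·
  (0,2): δ = 22.27°  ✓
  (0,3): δ = 12.84°  ✓
  (0,4): δ = 88.31°  ·
  (0,5): δ = 148.28°  ·
  (1,2): δ = 93.81°  ·
  (1,3): δ = 58.70°  ✓
  (1,4): δ = 16.76°  ✓
  (1,5): δ = 76.74°  ·
  (2,3): δ = 144.89°  ·
  (2,4): δ = 69.42°  ·
  (2,5): δ = 9.45°  ✓
  (3,4): δ = 104.53°  ·
  (3,5): δ = 44.56°  ✓
  (4,5): δ = 120.02°  ·
antipodal pairs: 6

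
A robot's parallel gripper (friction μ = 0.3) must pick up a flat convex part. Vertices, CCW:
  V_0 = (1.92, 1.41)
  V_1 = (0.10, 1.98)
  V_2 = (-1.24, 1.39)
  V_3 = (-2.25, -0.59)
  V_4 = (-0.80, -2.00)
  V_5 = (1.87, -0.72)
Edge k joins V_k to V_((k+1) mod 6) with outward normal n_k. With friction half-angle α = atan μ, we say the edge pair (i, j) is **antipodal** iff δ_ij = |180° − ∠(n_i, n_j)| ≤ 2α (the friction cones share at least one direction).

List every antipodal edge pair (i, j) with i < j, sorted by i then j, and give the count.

count = 3; pairs: (0,3), (1,4), (2,5)

α = atan 0.3 = 16.70°;  2α = 33.40°
n_0 = (+0.2989, +0.9543)
n_1 = (-0.4030, +0.9152)
n_2 = (-0.8908, +0.4544)
n_3 = (-0.6971, -0.7169)
n_4 = (+0.4323, -0.9017)
n_5 = (+0.9997, -0.0235)
  (0,1): δ = 138.85°  ·
  (0,2): δ = 99.64°  ·
  (0,3): δ = 26.81°  ✓
  (0,4): δ = 43.00°  ·
  (0,5): δ = 106.05°  ·
  (1,2): δ = 140.79°  ·
  (1,3): δ = 67.96°  ·
  (1,4): δ = 1.85°  ✓
  (1,5): δ = 64.89°  ·
  (2,3): δ = 107.17°  ·
  (2,4): δ = 37.36°  ·
  (2,5): δ = 25.68°  ✓
  (3,4): δ = 110.19°  ·
  (3,5): δ = 47.15°  ·
  (4,5): δ = 116.96°  ·
antipodal pairs: 3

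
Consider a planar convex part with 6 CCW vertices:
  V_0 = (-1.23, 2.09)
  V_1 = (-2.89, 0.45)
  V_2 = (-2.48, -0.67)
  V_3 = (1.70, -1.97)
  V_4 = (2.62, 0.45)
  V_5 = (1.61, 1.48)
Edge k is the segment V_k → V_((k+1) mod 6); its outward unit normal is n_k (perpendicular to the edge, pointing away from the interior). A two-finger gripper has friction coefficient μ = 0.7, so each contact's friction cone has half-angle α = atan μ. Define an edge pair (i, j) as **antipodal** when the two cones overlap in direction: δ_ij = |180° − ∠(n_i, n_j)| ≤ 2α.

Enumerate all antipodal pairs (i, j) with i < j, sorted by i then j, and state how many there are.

count = 7; pairs: (0,2), (0,3), (1,3), (1,4), (1,5), (2,4), (2,5)

α = atan 0.7 = 34.99°;  2α = 69.98°
n_0 = (-0.7028, +0.7114)
n_1 = (-0.9391, -0.3438)
n_2 = (-0.2970, -0.9549)
n_3 = (+0.9347, -0.3554)
n_4 = (+0.7140, +0.7001)
n_5 = (+0.2100, +0.9777)
  (0,1): δ = 114.55°  ·
  (0,2): δ = 61.93°  ✓
  (0,3): δ = 24.53°  ✓
  (0,4): δ = 89.79°  ·
  (0,5): δ = 123.22°  ·
  (1,2): δ = 127.38°  ·
  (1,3): δ = 40.92°  ✓
  (1,4): δ = 24.33°  ✓
  (1,5): δ = 57.77°  ✓
  (2,3): δ = 93.54°  ·
  (2,4): δ = 28.29°  ✓
  (2,5): δ = 5.15°  ✓
  (3,4): δ = 114.75°  ·
  (3,5): δ = 81.31°  ·
  (4,5): δ = 146.56°  ·
antipodal pairs: 7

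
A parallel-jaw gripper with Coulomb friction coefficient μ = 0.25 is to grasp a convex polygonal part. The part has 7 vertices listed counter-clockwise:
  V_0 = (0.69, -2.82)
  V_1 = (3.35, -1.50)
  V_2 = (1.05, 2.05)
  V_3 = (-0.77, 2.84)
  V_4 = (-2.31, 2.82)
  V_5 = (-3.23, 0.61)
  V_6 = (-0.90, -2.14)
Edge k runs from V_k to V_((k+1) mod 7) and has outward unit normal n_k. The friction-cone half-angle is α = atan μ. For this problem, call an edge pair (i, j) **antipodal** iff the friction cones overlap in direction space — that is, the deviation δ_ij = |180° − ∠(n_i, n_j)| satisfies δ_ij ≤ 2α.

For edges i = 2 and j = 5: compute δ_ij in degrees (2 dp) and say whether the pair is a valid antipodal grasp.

α = atan 0.25 = 14.04°;  2α = 28.07°
edge 2: e_2 = (-1.82, +0.79);  n_2 = (+0.3982, +0.9173)
edge 5: e_5 = (+2.33, -2.75);  n_5 = (-0.7630, -0.6464)
∠(n_2, n_5) = 153.74°
δ = |180° − 153.74°| = 26.26°
26.26° ≤ 2α = 28.07°  →  valid

δ = 26.26°, valid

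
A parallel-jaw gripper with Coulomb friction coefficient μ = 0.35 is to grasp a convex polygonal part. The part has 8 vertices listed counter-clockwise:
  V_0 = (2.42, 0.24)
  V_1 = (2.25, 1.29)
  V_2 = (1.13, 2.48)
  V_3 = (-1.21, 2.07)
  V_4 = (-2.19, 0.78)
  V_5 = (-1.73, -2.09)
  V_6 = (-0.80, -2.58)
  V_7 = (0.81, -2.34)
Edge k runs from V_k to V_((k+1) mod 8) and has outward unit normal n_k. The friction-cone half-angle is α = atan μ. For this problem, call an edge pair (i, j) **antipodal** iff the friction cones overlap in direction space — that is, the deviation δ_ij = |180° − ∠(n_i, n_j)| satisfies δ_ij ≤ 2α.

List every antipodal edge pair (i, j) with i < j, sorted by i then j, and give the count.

α = atan 0.35 = 19.29°;  2α = 38.58°
n_0 = (+0.9871, +0.1598)
n_1 = (+0.7282, +0.6854)
n_2 = (-0.1726, +0.9850)
n_3 = (-0.7963, +0.6049)
n_4 = (-0.9874, -0.1583)
n_5 = (-0.4661, -0.8847)
n_6 = (+0.1474, -0.9891)
n_7 = (+0.8484, -0.5294)
  (0,1): δ = 145.93°  ·
  (0,2): δ = 89.26°  ·
  (0,3): δ = 46.42°  ·
  (0,4): δ = 0.09°  ✓
  (0,5): δ = 53.02°  ·
  (0,6): δ = 89.28°  ·
  (0,7): δ = 138.84°  ·
  (1,2): δ = 123.33°  ·
  (1,3): δ = 80.49°  ·
  (1,4): δ = 34.16°  ✓
  (1,5): δ = 18.95°  ✓
  (1,6): δ = 55.21°  ·
  (1,7): δ = 104.77°  ·
  (2,3): δ = 137.16°  ·
  (2,4): δ = 90.83°  ·
  (2,5): δ = 37.72°  ✓
  (2,6): δ = 1.46°  ✓
  (2,7): δ = 48.10°  ·
  (3,4): δ = 133.67°  ·
  (3,5): δ = 80.56°  ·
  (3,6): δ = 44.30°  ·
  (3,7): δ = 5.26°  ✓
  (4,5): δ = 126.89°  ·
  (4,6): δ = 90.63°  ·
  (4,7): δ = 41.07°  ·
  (5,6): δ = 143.74°  ·
  (5,7): δ = 94.18°  ·
  (6,7): δ = 130.44°  ·
antipodal pairs: 6

count = 6; pairs: (0,4), (1,4), (1,5), (2,5), (2,6), (3,7)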